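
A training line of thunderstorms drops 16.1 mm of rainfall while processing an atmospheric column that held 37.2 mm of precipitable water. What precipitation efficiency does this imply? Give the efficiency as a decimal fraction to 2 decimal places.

ε = rainfall / PW = 16.1 / 37.2 = 0.43.

ε ≈ 0.43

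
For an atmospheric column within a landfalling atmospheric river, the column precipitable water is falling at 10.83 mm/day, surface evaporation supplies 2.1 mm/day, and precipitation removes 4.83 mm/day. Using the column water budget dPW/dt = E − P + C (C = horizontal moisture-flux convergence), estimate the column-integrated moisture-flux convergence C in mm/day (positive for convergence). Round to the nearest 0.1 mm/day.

C ≈ -8.1 mm/day

dPW/dt = -10.83 mm/day.
C = dPW/dt − E + P = (-10.83) − 2.1 + 4.83 = -8.1 mm/day.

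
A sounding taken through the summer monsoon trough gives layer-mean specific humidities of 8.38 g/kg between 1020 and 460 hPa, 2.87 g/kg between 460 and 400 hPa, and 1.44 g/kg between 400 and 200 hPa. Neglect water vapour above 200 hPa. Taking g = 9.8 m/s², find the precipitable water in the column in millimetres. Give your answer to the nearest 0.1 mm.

Precipitable water is the column-integrated vapour mass per unit area: PW = (1/g) Σ q̄ Δp, with q in kg/kg and Δp in Pa (1 kg/m² of water = 1 mm).
Layer 1020–460 hPa: Δp = 560 hPa = 56000 Pa, q̄ = 0.00838 kg/kg → 0.00838 × 56000 / 9.8 = 47.89 mm
Layer 460–400 hPa: Δp = 60 hPa = 6000 Pa, q̄ = 0.00287 kg/kg → 0.00287 × 6000 / 9.8 = 1.76 mm
Layer 400–200 hPa: Δp = 200 hPa = 20000 Pa, q̄ = 0.00144 kg/kg → 0.00144 × 20000 / 9.8 = 2.94 mm
PW = 47.89 + 1.76 + 2.94 = 52.59 ≈ 52.6 mm.

PW ≈ 52.6 mm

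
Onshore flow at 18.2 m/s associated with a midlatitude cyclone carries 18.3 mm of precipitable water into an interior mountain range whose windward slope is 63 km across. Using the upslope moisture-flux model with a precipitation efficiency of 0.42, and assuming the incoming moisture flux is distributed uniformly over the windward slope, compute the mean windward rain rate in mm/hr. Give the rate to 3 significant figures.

Incoming column moisture flux per unit ridge length: F = V × PW = 18.2 × 18.3 = 333.06 mm·m/s.
Spread over the 63 km slope with efficiency ε = 0.42: R = ε·F/W = 0.42 × 333.06 / 63000 m = 2.220e-03 mm/s.
R = 2.220e-03 × 3600 = 7.99 mm/hr.

R ≈ 7.99 mm/hr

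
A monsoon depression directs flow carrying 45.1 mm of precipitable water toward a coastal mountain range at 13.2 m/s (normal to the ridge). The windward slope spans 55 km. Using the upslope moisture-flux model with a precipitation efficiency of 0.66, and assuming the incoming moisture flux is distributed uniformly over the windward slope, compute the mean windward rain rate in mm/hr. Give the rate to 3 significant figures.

R ≈ 25.7 mm/hr

Incoming column moisture flux per unit ridge length: F = V × PW = 13.2 × 45.1 = 595.32 mm·m/s.
Spread over the 55 km slope with efficiency ε = 0.66: R = ε·F/W = 0.66 × 595.32 / 55000 m = 7.144e-03 mm/s.
R = 7.144e-03 × 3600 = 25.7 mm/hr.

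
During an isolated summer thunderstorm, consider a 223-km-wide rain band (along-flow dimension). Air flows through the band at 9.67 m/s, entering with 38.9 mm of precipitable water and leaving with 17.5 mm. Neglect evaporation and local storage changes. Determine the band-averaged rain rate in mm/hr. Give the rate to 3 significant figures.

R ≈ 3.34 mm/hr

Column moisture flux per unit crosswind length is F = V × PW.
Inflow: F_in = 9.67 × 38.9 = 376.163 mm·m/s
Outflow: F_out = 9.67 × 17.5 = 169.225 mm·m/s
Steady-state rate R = (F_in − F_out)/L = (376.163 − 169.225) / 223000 m = 9.280e-04 mm/s.
R = 9.280e-04 × 3600 = 3.34 mm/hr.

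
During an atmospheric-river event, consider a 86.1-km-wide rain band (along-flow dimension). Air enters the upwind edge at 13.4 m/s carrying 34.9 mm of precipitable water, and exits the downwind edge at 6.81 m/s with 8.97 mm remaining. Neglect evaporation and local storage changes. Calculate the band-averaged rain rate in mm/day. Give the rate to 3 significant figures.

Column moisture flux per unit crosswind length is F = V × PW.
Inflow: F_in = 13.4 × 34.9 = 467.66 mm·m/s
Outflow: F_out = 6.81 × 8.97 = 61.0857 mm·m/s
Steady-state rate R = (F_in − F_out)/L = (467.66 − 61.0857) / 86100 m = 4.722e-03 mm/s.
R = 4.722e-03 × 3600 × 24 = 408 mm/day.

R ≈ 408 mm/day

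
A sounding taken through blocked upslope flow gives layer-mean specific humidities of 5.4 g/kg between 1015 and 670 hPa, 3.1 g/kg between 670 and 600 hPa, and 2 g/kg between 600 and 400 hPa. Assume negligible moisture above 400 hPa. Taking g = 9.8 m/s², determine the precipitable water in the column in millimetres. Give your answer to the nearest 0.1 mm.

PW ≈ 25.3 mm

Precipitable water is the column-integrated vapour mass per unit area: PW = (1/g) Σ q̄ Δp, with q in kg/kg and Δp in Pa (1 kg/m² of water = 1 mm).
Layer 1015–670 hPa: Δp = 345 hPa = 34500 Pa, q̄ = 0.0054 kg/kg → 0.0054 × 34500 / 9.8 = 19.01 mm
Layer 670–600 hPa: Δp = 70 hPa = 7000 Pa, q̄ = 0.0031 kg/kg → 0.0031 × 7000 / 9.8 = 2.21 mm
Layer 600–400 hPa: Δp = 200 hPa = 20000 Pa, q̄ = 0.002 kg/kg → 0.002 × 20000 / 9.8 = 4.08 mm
PW = 19.01 + 2.21 + 4.08 = 25.30 ≈ 25.3 mm.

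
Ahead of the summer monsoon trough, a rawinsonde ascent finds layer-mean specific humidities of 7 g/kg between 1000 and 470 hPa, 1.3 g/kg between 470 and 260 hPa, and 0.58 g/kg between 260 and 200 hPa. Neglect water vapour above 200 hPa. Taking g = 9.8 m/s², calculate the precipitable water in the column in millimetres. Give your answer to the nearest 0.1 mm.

Precipitable water is the column-integrated vapour mass per unit area: PW = (1/g) Σ q̄ Δp, with q in kg/kg and Δp in Pa (1 kg/m² of water = 1 mm).
Layer 1000–470 hPa: Δp = 530 hPa = 53000 Pa, q̄ = 0.007 kg/kg → 0.007 × 53000 / 9.8 = 37.86 mm
Layer 470–260 hPa: Δp = 210 hPa = 21000 Pa, q̄ = 0.0013 kg/kg → 0.0013 × 21000 / 9.8 = 2.79 mm
Layer 260–200 hPa: Δp = 60 hPa = 6000 Pa, q̄ = 0.00058 kg/kg → 0.00058 × 6000 / 9.8 = 0.36 mm
PW = 37.86 + 2.79 + 0.36 = 41.01 ≈ 41.0 mm.

PW ≈ 41.0 mm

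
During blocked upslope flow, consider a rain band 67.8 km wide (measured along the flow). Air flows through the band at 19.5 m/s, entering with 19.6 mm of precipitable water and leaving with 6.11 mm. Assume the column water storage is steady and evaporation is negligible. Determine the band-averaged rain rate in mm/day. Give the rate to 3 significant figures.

Column moisture flux per unit crosswind length is F = V × PW.
Inflow: F_in = 19.5 × 19.6 = 382.2 mm·m/s
Outflow: F_out = 19.5 × 6.11 = 119.145 mm·m/s
Steady-state rate R = (F_in − F_out)/L = (382.2 − 119.145) / 67800 m = 3.880e-03 mm/s.
R = 3.880e-03 × 3600 × 24 = 335 mm/day.

R ≈ 335 mm/day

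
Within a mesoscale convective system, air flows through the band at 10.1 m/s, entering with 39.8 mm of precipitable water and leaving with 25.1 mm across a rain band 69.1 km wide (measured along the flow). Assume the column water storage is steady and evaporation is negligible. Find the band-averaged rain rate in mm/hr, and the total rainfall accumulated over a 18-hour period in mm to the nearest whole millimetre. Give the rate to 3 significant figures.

Column moisture flux per unit crosswind length is F = V × PW.
Inflow: F_in = 10.1 × 39.8 = 401.98 mm·m/s
Outflow: F_out = 10.1 × 25.1 = 253.51 mm·m/s
Steady-state rate R = (F_in − F_out)/L = (401.98 − 253.51) / 69100 m = 2.149e-03 mm/s.
R = 2.149e-03 × 3600 = 7.74 mm/hr.
Over 18 h: total = 7.74 × 18 = 139.32 ≈ 139 mm.

R ≈ 7.74 mm/hr; total ≈ 139 mm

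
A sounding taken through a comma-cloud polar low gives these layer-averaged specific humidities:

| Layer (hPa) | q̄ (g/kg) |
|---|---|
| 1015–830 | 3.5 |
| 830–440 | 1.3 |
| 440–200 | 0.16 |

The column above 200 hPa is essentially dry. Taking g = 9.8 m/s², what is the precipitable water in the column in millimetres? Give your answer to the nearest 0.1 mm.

PW ≈ 12.2 mm

Precipitable water is the column-integrated vapour mass per unit area: PW = (1/g) Σ q̄ Δp, with q in kg/kg and Δp in Pa (1 kg/m² of water = 1 mm).
Layer 1015–830 hPa: Δp = 185 hPa = 18500 Pa, q̄ = 0.0035 kg/kg → 0.0035 × 18500 / 9.8 = 6.61 mm
Layer 830–440 hPa: Δp = 390 hPa = 39000 Pa, q̄ = 0.0013 kg/kg → 0.0013 × 39000 / 9.8 = 5.17 mm
Layer 440–200 hPa: Δp = 240 hPa = 24000 Pa, q̄ = 0.00016 kg/kg → 0.00016 × 24000 / 9.8 = 0.39 mm
PW = 6.61 + 5.17 + 0.39 = 12.17 ≈ 12.2 mm.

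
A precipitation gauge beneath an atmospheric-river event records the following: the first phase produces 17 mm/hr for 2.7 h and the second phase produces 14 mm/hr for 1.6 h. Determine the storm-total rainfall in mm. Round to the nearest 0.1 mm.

Total = Σ Rᵢ Δtᵢ = 17 × 2.7 + 14 × 1.6
      = 45.9 + 22.4 = 68.3 mm.

total ≈ 68.3 mm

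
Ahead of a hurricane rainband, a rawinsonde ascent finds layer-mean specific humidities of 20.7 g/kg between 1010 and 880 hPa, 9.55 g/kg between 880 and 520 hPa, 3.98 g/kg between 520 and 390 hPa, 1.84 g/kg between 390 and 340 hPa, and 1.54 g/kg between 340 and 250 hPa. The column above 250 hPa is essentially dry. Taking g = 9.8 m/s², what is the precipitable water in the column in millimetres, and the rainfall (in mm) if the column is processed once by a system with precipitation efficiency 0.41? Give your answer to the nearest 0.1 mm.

PW ≈ 70.2 mm; rainfall ≈ 28.8 mm

Precipitable water is the column-integrated vapour mass per unit area: PW = (1/g) Σ q̄ Δp, with q in kg/kg and Δp in Pa (1 kg/m² of water = 1 mm).
Layer 1010–880 hPa: Δp = 130 hPa = 13000 Pa, q̄ = 0.0207 kg/kg → 0.0207 × 13000 / 9.8 = 27.46 mm
Layer 880–520 hPa: Δp = 360 hPa = 36000 Pa, q̄ = 0.00955 kg/kg → 0.00955 × 36000 / 9.8 = 35.08 mm
Layer 520–390 hPa: Δp = 130 hPa = 13000 Pa, q̄ = 0.00398 kg/kg → 0.00398 × 13000 / 9.8 = 5.28 mm
Layer 390–340 hPa: Δp = 50 hPa = 5000 Pa, q̄ = 0.00184 kg/kg → 0.00184 × 5000 / 9.8 = 0.94 mm
Layer 340–250 hPa: Δp = 90 hPa = 9000 Pa, q̄ = 0.00154 kg/kg → 0.00154 × 9000 / 9.8 = 1.41 mm
PW = 27.46 + 35.08 + 5.28 + 0.94 + 1.41 = 70.17 ≈ 70.2 mm.
Rainfall = ε × PW = 0.41 × 70.2 = 28.8 mm.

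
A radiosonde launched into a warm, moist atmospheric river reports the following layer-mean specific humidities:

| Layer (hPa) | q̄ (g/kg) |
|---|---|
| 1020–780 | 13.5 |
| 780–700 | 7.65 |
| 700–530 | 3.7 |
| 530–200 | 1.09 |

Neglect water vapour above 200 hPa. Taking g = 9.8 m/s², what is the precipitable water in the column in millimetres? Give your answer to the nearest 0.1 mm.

PW ≈ 49.4 mm

Precipitable water is the column-integrated vapour mass per unit area: PW = (1/g) Σ q̄ Δp, with q in kg/kg and Δp in Pa (1 kg/m² of water = 1 mm).
Layer 1020–780 hPa: Δp = 240 hPa = 24000 Pa, q̄ = 0.0135 kg/kg → 0.0135 × 24000 / 9.8 = 33.06 mm
Layer 780–700 hPa: Δp = 80 hPa = 8000 Pa, q̄ = 0.00765 kg/kg → 0.00765 × 8000 / 9.8 = 6.24 mm
Layer 700–530 hPa: Δp = 170 hPa = 17000 Pa, q̄ = 0.0037 kg/kg → 0.0037 × 17000 / 9.8 = 6.42 mm
Layer 530–200 hPa: Δp = 330 hPa = 33000 Pa, q̄ = 0.00109 kg/kg → 0.00109 × 33000 / 9.8 = 3.67 mm
PW = 33.06 + 6.24 + 6.42 + 3.67 = 49.39 ≈ 49.4 mm.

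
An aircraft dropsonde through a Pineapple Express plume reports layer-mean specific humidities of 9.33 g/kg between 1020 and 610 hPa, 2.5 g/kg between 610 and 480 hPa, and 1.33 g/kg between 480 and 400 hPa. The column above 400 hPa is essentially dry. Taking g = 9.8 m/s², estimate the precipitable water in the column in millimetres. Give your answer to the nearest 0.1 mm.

PW ≈ 43.4 mm

Precipitable water is the column-integrated vapour mass per unit area: PW = (1/g) Σ q̄ Δp, with q in kg/kg and Δp in Pa (1 kg/m² of water = 1 mm).
Layer 1020–610 hPa: Δp = 410 hPa = 41000 Pa, q̄ = 0.00933 kg/kg → 0.00933 × 41000 / 9.8 = 39.03 mm
Layer 610–480 hPa: Δp = 130 hPa = 13000 Pa, q̄ = 0.0025 kg/kg → 0.0025 × 13000 / 9.8 = 3.32 mm
Layer 480–400 hPa: Δp = 80 hPa = 8000 Pa, q̄ = 0.00133 kg/kg → 0.00133 × 8000 / 9.8 = 1.09 mm
PW = 39.03 + 3.32 + 1.09 = 43.44 ≈ 43.4 mm.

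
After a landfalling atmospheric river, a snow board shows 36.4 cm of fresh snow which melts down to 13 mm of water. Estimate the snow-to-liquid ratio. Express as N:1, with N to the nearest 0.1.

Ratio = snow depth / SWE = 364 mm / 13 mm = 28.0, i.e. 28.0:1.

ratio ≈ 28.0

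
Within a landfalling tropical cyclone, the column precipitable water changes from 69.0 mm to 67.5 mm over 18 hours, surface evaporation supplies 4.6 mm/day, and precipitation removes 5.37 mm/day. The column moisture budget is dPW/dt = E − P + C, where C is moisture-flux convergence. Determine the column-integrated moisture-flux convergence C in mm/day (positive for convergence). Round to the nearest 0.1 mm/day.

dPW/dt = (67.5 − 69.0) mm / (18/24 day) = -2.000 mm/day.
C = dPW/dt − E + P = (-2.000) − 4.6 + 5.37 = -1.2 mm/day.

C ≈ -1.2 mm/day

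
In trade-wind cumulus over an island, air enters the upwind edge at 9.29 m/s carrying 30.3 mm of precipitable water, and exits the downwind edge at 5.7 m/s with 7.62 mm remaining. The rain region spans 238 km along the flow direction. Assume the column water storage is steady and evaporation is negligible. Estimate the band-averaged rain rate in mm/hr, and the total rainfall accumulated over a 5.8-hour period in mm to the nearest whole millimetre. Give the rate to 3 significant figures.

Column moisture flux per unit crosswind length is F = V × PW.
Inflow: F_in = 9.29 × 30.3 = 281.487 mm·m/s
Outflow: F_out = 5.7 × 7.62 = 43.434 mm·m/s
Steady-state rate R = (F_in − F_out)/L = (281.487 − 43.434) / 238000 m = 1.000e-03 mm/s.
R = 1.000e-03 × 3600 = 3.60 mm/hr.
Over 5.8 h: total = 3.60 × 5.8 = 20.88 ≈ 21 mm.

R ≈ 3.60 mm/hr; total ≈ 21 mm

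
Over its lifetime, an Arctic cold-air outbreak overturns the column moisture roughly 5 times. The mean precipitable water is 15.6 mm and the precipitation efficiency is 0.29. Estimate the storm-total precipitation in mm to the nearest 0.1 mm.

Each cycle deposits ε × PW = 0.29 × 15.6 = 4.524 mm.
Over 5 cycles: 5 × 4.524 = 22.6 mm.

precipitation ≈ 22.6 mm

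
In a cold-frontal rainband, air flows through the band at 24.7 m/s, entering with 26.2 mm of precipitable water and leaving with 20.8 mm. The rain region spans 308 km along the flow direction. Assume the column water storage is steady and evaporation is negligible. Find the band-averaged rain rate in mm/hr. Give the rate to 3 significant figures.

Column moisture flux per unit crosswind length is F = V × PW.
Inflow: F_in = 24.7 × 26.2 = 647.14 mm·m/s
Outflow: F_out = 24.7 × 20.8 = 513.76 mm·m/s
Steady-state rate R = (F_in − F_out)/L = (647.14 − 513.76) / 308000 m = 4.331e-04 mm/s.
R = 4.331e-04 × 3600 = 1.56 mm/hr.

R ≈ 1.56 mm/hr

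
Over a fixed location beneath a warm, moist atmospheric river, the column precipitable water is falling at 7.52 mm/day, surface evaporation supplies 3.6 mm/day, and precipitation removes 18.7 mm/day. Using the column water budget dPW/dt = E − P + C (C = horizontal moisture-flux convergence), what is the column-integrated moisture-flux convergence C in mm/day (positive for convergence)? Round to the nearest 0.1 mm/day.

dPW/dt = -7.52 mm/day.
C = dPW/dt − E + P = (-7.52) − 3.6 + 18.7 = 7.6 mm/day.

C ≈ 7.6 mm/day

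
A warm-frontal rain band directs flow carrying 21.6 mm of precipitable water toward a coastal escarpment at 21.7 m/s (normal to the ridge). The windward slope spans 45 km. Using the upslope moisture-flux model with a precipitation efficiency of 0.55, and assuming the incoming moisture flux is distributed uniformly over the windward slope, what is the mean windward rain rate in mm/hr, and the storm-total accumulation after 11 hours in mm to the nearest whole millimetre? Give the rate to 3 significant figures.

R ≈ 20.6 mm/hr; total ≈ 227 mm

Incoming column moisture flux per unit ridge length: F = V × PW = 21.7 × 21.6 = 468.72 mm·m/s.
Spread over the 45 km slope with efficiency ε = 0.55: R = ε·F/W = 0.55 × 468.72 / 45000 m = 5.729e-03 mm/s.
R = 5.729e-03 × 3600 = 20.6 mm/hr.
Over 11 h: total = 20.6 × 11 = 226.6 ≈ 227 mm.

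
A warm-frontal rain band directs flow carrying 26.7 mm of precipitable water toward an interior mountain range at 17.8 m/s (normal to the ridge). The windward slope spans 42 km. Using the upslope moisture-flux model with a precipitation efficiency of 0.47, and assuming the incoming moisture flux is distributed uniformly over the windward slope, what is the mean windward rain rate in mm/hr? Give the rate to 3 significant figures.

R ≈ 19.1 mm/hr

Incoming column moisture flux per unit ridge length: F = V × PW = 17.8 × 26.7 = 475.26 mm·m/s.
Spread over the 42 km slope with efficiency ε = 0.47: R = ε·F/W = 0.47 × 475.26 / 42000 m = 5.318e-03 mm/s.
R = 5.318e-03 × 3600 = 19.1 mm/hr.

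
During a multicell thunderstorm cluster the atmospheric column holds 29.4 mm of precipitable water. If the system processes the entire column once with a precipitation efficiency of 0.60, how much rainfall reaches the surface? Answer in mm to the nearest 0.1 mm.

rainfall ≈ 17.6 mm

Rainfall = ε × PW = 0.60 × 29.4 = 17.6 mm.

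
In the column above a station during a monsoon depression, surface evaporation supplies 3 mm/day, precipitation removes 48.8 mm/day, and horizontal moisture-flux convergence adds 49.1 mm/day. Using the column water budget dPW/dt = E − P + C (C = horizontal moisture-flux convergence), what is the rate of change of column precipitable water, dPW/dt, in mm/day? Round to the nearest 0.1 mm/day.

dPW/dt ≈ 3.3 mm/day

dPW/dt = E − P + C = 3 − 48.8 + (49.1) = 3.3 mm/day.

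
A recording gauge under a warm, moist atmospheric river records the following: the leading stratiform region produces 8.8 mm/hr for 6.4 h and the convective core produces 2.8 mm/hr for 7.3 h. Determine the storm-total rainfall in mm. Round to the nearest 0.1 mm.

Total = Σ Rᵢ Δtᵢ = 8.8 × 6.4 + 2.8 × 7.3
      = 56.32 + 20.44 = 76.8 mm.

total ≈ 76.8 mm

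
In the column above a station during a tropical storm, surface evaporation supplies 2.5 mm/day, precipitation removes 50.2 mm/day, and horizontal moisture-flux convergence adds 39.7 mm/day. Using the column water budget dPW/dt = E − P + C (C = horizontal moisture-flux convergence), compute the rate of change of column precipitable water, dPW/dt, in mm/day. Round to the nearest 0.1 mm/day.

dPW/dt ≈ -8.0 mm/day

dPW/dt = E − P + C = 2.5 − 50.2 + (39.7) = -8.0 mm/day.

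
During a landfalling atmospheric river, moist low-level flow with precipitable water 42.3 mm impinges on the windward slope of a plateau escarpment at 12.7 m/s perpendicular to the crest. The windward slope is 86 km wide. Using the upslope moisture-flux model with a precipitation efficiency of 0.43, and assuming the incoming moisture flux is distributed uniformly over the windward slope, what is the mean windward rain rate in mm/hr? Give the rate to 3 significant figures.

R ≈ 9.67 mm/hr

Incoming column moisture flux per unit ridge length: F = V × PW = 12.7 × 42.3 = 537.21 mm·m/s.
Spread over the 86 km slope with efficiency ε = 0.43: R = ε·F/W = 0.43 × 537.21 / 86000 m = 2.686e-03 mm/s.
R = 2.686e-03 × 3600 = 9.67 mm/hr.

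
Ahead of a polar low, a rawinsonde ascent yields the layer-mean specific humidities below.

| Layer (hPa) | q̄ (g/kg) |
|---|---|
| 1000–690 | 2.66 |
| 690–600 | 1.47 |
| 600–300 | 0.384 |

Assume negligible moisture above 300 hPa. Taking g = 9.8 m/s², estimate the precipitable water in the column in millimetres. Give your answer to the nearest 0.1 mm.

PW ≈ 10.9 mm

Precipitable water is the column-integrated vapour mass per unit area: PW = (1/g) Σ q̄ Δp, with q in kg/kg and Δp in Pa (1 kg/m² of water = 1 mm).
Layer 1000–690 hPa: Δp = 310 hPa = 31000 Pa, q̄ = 0.00266 kg/kg → 0.00266 × 31000 / 9.8 = 8.41 mm
Layer 690–600 hPa: Δp = 90 hPa = 9000 Pa, q̄ = 0.00147 kg/kg → 0.00147 × 9000 / 9.8 = 1.35 mm
Layer 600–300 hPa: Δp = 300 hPa = 30000 Pa, q̄ = 0.000384 kg/kg → 0.000384 × 30000 / 9.8 = 1.18 mm
PW = 8.41 + 1.35 + 1.18 = 10.94 ≈ 10.9 mm.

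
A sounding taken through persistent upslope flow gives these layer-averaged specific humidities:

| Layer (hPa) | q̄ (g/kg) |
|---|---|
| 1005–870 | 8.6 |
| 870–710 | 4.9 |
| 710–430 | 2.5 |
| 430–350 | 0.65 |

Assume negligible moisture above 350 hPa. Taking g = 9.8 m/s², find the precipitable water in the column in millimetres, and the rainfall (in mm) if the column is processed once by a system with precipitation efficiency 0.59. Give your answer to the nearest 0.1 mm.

PW ≈ 27.5 mm; rainfall ≈ 16.2 mm

Precipitable water is the column-integrated vapour mass per unit area: PW = (1/g) Σ q̄ Δp, with q in kg/kg and Δp in Pa (1 kg/m² of water = 1 mm).
Layer 1005–870 hPa: Δp = 135 hPa = 13500 Pa, q̄ = 0.0086 kg/kg → 0.0086 × 13500 / 9.8 = 11.85 mm
Layer 870–710 hPa: Δp = 160 hPa = 16000 Pa, q̄ = 0.0049 kg/kg → 0.0049 × 16000 / 9.8 = 8.00 mm
Layer 710–430 hPa: Δp = 280 hPa = 28000 Pa, q̄ = 0.0025 kg/kg → 0.0025 × 28000 / 9.8 = 7.14 mm
Layer 430–350 hPa: Δp = 80 hPa = 8000 Pa, q̄ = 0.00065 kg/kg → 0.00065 × 8000 / 9.8 = 0.53 mm
PW = 11.85 + 8.00 + 7.14 + 0.53 = 27.52 ≈ 27.5 mm.
Rainfall = ε × PW = 0.59 × 27.5 = 16.2 mm.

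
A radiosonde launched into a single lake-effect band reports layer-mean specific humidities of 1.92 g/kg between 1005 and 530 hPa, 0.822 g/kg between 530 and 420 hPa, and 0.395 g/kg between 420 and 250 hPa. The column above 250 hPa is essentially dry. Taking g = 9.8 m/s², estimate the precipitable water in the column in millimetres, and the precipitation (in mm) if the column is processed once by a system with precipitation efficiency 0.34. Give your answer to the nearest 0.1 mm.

PW ≈ 10.9 mm; precipitation ≈ 3.7 mm

Precipitable water is the column-integrated vapour mass per unit area: PW = (1/g) Σ q̄ Δp, with q in kg/kg and Δp in Pa (1 kg/m² of water = 1 mm).
Layer 1005–530 hPa: Δp = 475 hPa = 47500 Pa, q̄ = 0.00192 kg/kg → 0.00192 × 47500 / 9.8 = 9.31 mm
Layer 530–420 hPa: Δp = 110 hPa = 11000 Pa, q̄ = 0.000822 kg/kg → 0.000822 × 11000 / 9.8 = 0.92 mm
Layer 420–250 hPa: Δp = 170 hPa = 17000 Pa, q̄ = 0.000395 kg/kg → 0.000395 × 17000 / 9.8 = 0.69 mm
PW = 9.31 + 0.92 + 0.69 = 10.92 ≈ 10.9 mm.
Precipitation = ε × PW = 0.34 × 10.9 = 3.7 mm.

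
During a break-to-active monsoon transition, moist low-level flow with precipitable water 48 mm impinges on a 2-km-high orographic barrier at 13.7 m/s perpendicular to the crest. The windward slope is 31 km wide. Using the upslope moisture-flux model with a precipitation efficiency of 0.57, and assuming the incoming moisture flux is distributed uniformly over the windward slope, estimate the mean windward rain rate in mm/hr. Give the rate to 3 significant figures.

Incoming column moisture flux per unit ridge length: F = V × PW = 13.7 × 48 = 657.6 mm·m/s.
Spread over the 31 km slope with efficiency ε = 0.57: R = ε·F/W = 0.57 × 657.6 / 31000 m = 1.209e-02 mm/s.
R = 1.209e-02 × 3600 = 43.5 mm/hr.

R ≈ 43.5 mm/hr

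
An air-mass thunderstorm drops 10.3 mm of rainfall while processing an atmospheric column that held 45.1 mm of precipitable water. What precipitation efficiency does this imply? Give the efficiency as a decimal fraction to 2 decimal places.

ε ≈ 0.23

ε = rainfall / PW = 10.3 / 45.1 = 0.23.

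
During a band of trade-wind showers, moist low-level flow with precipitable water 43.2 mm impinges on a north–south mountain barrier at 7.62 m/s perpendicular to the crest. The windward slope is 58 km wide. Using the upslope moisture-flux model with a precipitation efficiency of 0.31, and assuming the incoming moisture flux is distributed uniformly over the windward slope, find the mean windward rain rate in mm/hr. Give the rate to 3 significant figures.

R ≈ 6.33 mm/hr

Incoming column moisture flux per unit ridge length: F = V × PW = 7.62 × 43.2 = 329.184 mm·m/s.
Spread over the 58 km slope with efficiency ε = 0.31: R = ε·F/W = 0.31 × 329.184 / 58000 m = 1.759e-03 mm/s.
R = 1.759e-03 × 3600 = 6.33 mm/hr.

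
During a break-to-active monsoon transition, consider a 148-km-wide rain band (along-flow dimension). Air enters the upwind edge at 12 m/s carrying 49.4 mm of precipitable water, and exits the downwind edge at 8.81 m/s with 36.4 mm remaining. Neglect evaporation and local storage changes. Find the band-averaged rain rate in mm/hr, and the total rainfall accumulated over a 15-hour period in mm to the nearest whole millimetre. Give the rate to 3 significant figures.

R ≈ 6.62 mm/hr; total ≈ 99 mm

Column moisture flux per unit crosswind length is F = V × PW.
Inflow: F_in = 12 × 49.4 = 592.8 mm·m/s
Outflow: F_out = 8.81 × 36.4 = 320.684 mm·m/s
Steady-state rate R = (F_in − F_out)/L = (592.8 − 320.684) / 148000 m = 1.839e-03 mm/s.
R = 1.839e-03 × 3600 = 6.62 mm/hr.
Over 15 h: total = 6.62 × 15 = 99.3 ≈ 99 mm.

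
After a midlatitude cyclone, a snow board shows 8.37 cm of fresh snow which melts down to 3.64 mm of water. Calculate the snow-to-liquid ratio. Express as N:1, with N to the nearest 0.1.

ratio ≈ 23.0

Ratio = snow depth / SWE = 83.7 mm / 3.64 mm = 23.0, i.e. 23.0:1.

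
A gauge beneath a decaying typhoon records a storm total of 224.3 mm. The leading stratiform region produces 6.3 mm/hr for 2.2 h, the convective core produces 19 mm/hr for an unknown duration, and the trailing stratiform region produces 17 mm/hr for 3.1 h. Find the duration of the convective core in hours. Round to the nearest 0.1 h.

duration ≈ 8.3 h

Known phases: 6.3 × 2.2 + 17 × 3.1 = 13.86 + 52.7 = 66.56 mm.
Remaining depth = 224.3 − 66.56 = 157.74 mm.
Duration = 157.74 / 19 = 8.3 h.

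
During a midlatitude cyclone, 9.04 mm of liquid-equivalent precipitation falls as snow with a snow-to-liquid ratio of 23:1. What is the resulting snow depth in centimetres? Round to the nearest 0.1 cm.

Snow depth = liquid × ratio = 9.04 mm × 23 = 207.92 mm = 20.8 cm.

snow depth ≈ 20.8 cm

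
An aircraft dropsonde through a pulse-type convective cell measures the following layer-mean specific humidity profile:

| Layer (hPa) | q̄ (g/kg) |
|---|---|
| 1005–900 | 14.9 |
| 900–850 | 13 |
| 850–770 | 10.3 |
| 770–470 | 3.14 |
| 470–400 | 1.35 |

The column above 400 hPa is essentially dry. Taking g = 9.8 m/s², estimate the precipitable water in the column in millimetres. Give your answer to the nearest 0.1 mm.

PW ≈ 41.6 mm

Precipitable water is the column-integrated vapour mass per unit area: PW = (1/g) Σ q̄ Δp, with q in kg/kg and Δp in Pa (1 kg/m² of water = 1 mm).
Layer 1005–900 hPa: Δp = 105 hPa = 10500 Pa, q̄ = 0.0149 kg/kg → 0.0149 × 10500 / 9.8 = 15.96 mm
Layer 900–850 hPa: Δp = 50 hPa = 5000 Pa, q̄ = 0.013 kg/kg → 0.013 × 5000 / 9.8 = 6.63 mm
Layer 850–770 hPa: Δp = 80 hPa = 8000 Pa, q̄ = 0.0103 kg/kg → 0.0103 × 8000 / 9.8 = 8.41 mm
Layer 770–470 hPa: Δp = 300 hPa = 30000 Pa, q̄ = 0.00314 kg/kg → 0.00314 × 30000 / 9.8 = 9.61 mm
Layer 470–400 hPa: Δp = 70 hPa = 7000 Pa, q̄ = 0.00135 kg/kg → 0.00135 × 7000 / 9.8 = 0.96 mm
PW = 15.96 + 6.63 + 8.41 + 9.61 + 0.96 = 41.57 ≈ 41.6 mm.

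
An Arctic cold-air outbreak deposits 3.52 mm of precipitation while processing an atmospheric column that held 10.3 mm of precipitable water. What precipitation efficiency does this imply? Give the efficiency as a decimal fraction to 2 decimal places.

ε ≈ 0.34

ε = precipitation / PW = 3.52 / 10.3 = 0.34.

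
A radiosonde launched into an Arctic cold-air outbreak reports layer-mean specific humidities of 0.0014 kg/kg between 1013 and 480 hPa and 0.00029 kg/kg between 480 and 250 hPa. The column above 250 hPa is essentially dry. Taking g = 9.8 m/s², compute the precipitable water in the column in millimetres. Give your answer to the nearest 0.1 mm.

PW ≈ 8.3 mm

Precipitable water is the column-integrated vapour mass per unit area: PW = (1/g) Σ q̄ Δp, with q in kg/kg and Δp in Pa (1 kg/m² of water = 1 mm).
Layer 1013–480 hPa: Δp = 533 hPa = 53300 Pa, q̄ = 0.0014 kg/kg → 0.0014 × 53300 / 9.8 = 7.61 mm
Layer 480–250 hPa: Δp = 230 hPa = 23000 Pa, q̄ = 0.00029 kg/kg → 0.00029 × 23000 / 9.8 = 0.68 mm
PW = 7.61 + 0.68 = 8.29 ≈ 8.3 mm.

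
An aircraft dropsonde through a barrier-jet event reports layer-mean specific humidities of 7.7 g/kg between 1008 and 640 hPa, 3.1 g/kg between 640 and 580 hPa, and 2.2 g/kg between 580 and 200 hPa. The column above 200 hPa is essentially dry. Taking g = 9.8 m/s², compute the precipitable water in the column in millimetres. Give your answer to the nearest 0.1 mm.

Precipitable water is the column-integrated vapour mass per unit area: PW = (1/g) Σ q̄ Δp, with q in kg/kg and Δp in Pa (1 kg/m² of water = 1 mm).
Layer 1008–640 hPa: Δp = 368 hPa = 36800 Pa, q̄ = 0.0077 kg/kg → 0.0077 × 36800 / 9.8 = 28.91 mm
Layer 640–580 hPa: Δp = 60 hPa = 6000 Pa, q̄ = 0.0031 kg/kg → 0.0031 × 6000 / 9.8 = 1.90 mm
Layer 580–200 hPa: Δp = 380 hPa = 38000 Pa, q̄ = 0.0022 kg/kg → 0.0022 × 38000 / 9.8 = 8.53 mm
PW = 28.91 + 1.90 + 8.53 = 39.34 ≈ 39.3 mm.

PW ≈ 39.3 mm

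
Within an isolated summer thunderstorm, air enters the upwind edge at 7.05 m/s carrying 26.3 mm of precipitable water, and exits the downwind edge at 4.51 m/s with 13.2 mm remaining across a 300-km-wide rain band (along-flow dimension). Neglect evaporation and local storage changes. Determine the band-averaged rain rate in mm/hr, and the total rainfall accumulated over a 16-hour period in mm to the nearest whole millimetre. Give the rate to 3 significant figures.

R ≈ 1.51 mm/hr; total ≈ 24 mm

Column moisture flux per unit crosswind length is F = V × PW.
Inflow: F_in = 7.05 × 26.3 = 185.415 mm·m/s
Outflow: F_out = 4.51 × 13.2 = 59.532 mm·m/s
Steady-state rate R = (F_in − F_out)/L = (185.415 − 59.532) / 300000 m = 4.196e-04 mm/s.
R = 4.196e-04 × 3600 = 1.51 mm/hr.
Over 16 h: total = 1.51 × 16 = 24.16 ≈ 24 mm.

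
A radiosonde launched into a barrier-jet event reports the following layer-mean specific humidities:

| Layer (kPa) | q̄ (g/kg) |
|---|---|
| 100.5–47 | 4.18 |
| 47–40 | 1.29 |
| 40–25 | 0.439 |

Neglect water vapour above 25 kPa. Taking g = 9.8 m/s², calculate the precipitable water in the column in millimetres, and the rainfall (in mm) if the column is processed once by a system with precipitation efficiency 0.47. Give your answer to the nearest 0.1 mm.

Precipitable water is the column-integrated vapour mass per unit area: PW = (1/g) Σ q̄ Δp, with q in kg/kg and Δp in Pa (1 kg/m² of water = 1 mm).
Layer 100.5–47 kPa: Δp = 535 hPa = 53500 Pa, q̄ = 0.00418 kg/kg → 0.00418 × 53500 / 9.8 = 22.82 mm
Layer 47–40 kPa: Δp = 70 hPa = 7000 Pa, q̄ = 0.00129 kg/kg → 0.00129 × 7000 / 9.8 = 0.92 mm
Layer 40–25 kPa: Δp = 150 hPa = 15000 Pa, q̄ = 0.000439 kg/kg → 0.000439 × 15000 / 9.8 = 0.67 mm
PW = 22.82 + 0.92 + 0.67 = 24.41 ≈ 24.4 mm.
Rainfall = ε × PW = 0.47 × 24.4 = 11.5 mm.

PW ≈ 24.4 mm; rainfall ≈ 11.5 mm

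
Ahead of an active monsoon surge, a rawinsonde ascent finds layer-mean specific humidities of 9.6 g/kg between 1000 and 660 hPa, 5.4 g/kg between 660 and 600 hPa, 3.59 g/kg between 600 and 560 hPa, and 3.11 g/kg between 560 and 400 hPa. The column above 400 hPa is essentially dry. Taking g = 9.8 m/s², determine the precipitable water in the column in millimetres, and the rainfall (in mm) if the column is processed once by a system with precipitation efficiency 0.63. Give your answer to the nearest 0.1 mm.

Precipitable water is the column-integrated vapour mass per unit area: PW = (1/g) Σ q̄ Δp, with q in kg/kg and Δp in Pa (1 kg/m² of water = 1 mm).
Layer 1000–660 hPa: Δp = 340 hPa = 34000 Pa, q̄ = 0.0096 kg/kg → 0.0096 × 34000 / 9.8 = 33.31 mm
Layer 660–600 hPa: Δp = 60 hPa = 6000 Pa, q̄ = 0.0054 kg/kg → 0.0054 × 6000 / 9.8 = 3.31 mm
Layer 600–560 hPa: Δp = 40 hPa = 4000 Pa, q̄ = 0.00359 kg/kg → 0.00359 × 4000 / 9.8 = 1.47 mm
Layer 560–400 hPa: Δp = 160 hPa = 16000 Pa, q̄ = 0.00311 kg/kg → 0.00311 × 16000 / 9.8 = 5.08 mm
PW = 33.31 + 3.31 + 1.47 + 5.08 = 43.17 ≈ 43.2 mm.
Rainfall = ε × PW = 0.63 × 43.2 = 27.2 mm.

PW ≈ 43.2 mm; rainfall ≈ 27.2 mm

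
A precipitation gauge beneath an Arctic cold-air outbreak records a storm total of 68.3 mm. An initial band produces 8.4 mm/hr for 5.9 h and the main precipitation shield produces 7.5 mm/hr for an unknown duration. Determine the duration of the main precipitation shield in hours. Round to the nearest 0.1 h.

duration ≈ 2.5 h

Known phases: 8.4 × 5.9 = 49.56 mm.
Remaining depth = 68.3 − 49.56 = 18.74 mm.
Duration = 18.74 / 7.5 = 2.5 h.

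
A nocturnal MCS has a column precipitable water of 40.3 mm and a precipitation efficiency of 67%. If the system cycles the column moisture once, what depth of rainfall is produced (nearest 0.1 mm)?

Rainfall = ε × PW = 0.67 × 40.3 = 27.0 mm.

rainfall ≈ 27.0 mm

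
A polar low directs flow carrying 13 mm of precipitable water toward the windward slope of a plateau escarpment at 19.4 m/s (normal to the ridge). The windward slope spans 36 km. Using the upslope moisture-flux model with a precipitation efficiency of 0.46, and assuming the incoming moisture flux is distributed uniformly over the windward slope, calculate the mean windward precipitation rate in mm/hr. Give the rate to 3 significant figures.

R ≈ 11.6 mm/hr

Incoming column moisture flux per unit ridge length: F = V × PW = 19.4 × 13 = 252.2 mm·m/s.
Spread over the 36 km slope with efficiency ε = 0.46: R = ε·F/W = 0.46 × 252.2 / 36000 m = 3.223e-03 mm/s.
R = 3.223e-03 × 3600 = 11.6 mm/hr.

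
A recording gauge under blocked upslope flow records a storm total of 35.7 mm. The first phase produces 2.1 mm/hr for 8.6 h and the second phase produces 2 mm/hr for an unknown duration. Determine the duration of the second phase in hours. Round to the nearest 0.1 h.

duration ≈ 8.8 h

Known phases: 2.1 × 8.6 = 18.06 mm.
Remaining depth = 35.7 − 18.06 = 17.64 mm.
Duration = 17.64 / 2 = 8.8 h.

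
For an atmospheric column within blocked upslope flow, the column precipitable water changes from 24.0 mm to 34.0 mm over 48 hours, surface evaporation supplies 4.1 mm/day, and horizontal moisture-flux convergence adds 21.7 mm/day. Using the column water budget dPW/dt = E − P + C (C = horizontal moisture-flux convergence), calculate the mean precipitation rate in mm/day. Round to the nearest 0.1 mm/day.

dPW/dt = (34.0 − 24.0) mm / (48/24 day) = +5.000 mm/day.
P = E + C − dPW/dt = 4.1 + (21.7) − (+5.000) = 20.8 mm/day.

P ≈ 20.8 mm/day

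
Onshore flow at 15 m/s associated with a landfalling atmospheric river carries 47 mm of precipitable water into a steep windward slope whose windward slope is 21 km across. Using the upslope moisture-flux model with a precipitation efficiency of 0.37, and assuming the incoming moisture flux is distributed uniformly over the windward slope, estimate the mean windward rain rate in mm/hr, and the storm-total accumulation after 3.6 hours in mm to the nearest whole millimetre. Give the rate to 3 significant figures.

R ≈ 44.7 mm/hr; total ≈ 161 mm

Incoming column moisture flux per unit ridge length: F = V × PW = 15 × 47 = 705 mm·m/s.
Spread over the 21 km slope with efficiency ε = 0.37: R = ε·F/W = 0.37 × 705 / 21000 m = 1.242e-02 mm/s.
R = 1.242e-02 × 3600 = 44.7 mm/hr.
Over 3.6 h: total = 44.7 × 3.6 = 160.92 ≈ 161 mm.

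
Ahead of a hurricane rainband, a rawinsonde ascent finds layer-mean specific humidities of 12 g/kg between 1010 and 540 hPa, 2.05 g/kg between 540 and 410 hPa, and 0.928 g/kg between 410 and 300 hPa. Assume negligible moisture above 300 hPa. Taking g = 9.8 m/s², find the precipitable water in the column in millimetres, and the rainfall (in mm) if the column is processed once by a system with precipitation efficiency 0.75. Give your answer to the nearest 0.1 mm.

Precipitable water is the column-integrated vapour mass per unit area: PW = (1/g) Σ q̄ Δp, with q in kg/kg and Δp in Pa (1 kg/m² of water = 1 mm).
Layer 1010–540 hPa: Δp = 470 hPa = 47000 Pa, q̄ = 0.012 kg/kg → 0.012 × 47000 / 9.8 = 57.55 mm
Layer 540–410 hPa: Δp = 130 hPa = 13000 Pa, q̄ = 0.00205 kg/kg → 0.00205 × 13000 / 9.8 = 2.72 mm
Layer 410–300 hPa: Δp = 110 hPa = 11000 Pa, q̄ = 0.000928 kg/kg → 0.000928 × 11000 / 9.8 = 1.04 mm
PW = 57.55 + 2.72 + 1.04 = 61.31 ≈ 61.3 mm.
Rainfall = ε × PW = 0.75 × 61.3 = 46.0 mm.

PW ≈ 61.3 mm; rainfall ≈ 46.0 mm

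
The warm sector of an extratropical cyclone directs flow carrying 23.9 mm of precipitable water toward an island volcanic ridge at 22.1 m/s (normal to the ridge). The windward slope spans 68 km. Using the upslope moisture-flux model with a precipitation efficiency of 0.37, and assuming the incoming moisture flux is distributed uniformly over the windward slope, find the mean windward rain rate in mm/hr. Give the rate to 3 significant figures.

R ≈ 10.3 mm/hr

Incoming column moisture flux per unit ridge length: F = V × PW = 22.1 × 23.9 = 528.19 mm·m/s.
Spread over the 68 km slope with efficiency ε = 0.37: R = ε·F/W = 0.37 × 528.19 / 68000 m = 2.874e-03 mm/s.
R = 2.874e-03 × 3600 = 10.3 mm/hr.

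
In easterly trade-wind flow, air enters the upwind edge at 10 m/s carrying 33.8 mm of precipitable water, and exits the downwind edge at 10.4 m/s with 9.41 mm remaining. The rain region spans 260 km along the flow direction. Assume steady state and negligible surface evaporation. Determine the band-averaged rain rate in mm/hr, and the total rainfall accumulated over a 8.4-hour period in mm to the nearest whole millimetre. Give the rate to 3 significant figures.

Column moisture flux per unit crosswind length is F = V × PW.
Inflow: F_in = 10 × 33.8 = 338 mm·m/s
Outflow: F_out = 10.4 × 9.41 = 97.864 mm·m/s
Steady-state rate R = (F_in − F_out)/L = (338 − 97.864) / 260000 m = 9.236e-04 mm/s.
R = 9.236e-04 × 3600 = 3.32 mm/hr.
Over 8.4 h: total = 3.32 × 8.4 = 27.888 ≈ 28 mm.

R ≈ 3.32 mm/hr; total ≈ 28 mm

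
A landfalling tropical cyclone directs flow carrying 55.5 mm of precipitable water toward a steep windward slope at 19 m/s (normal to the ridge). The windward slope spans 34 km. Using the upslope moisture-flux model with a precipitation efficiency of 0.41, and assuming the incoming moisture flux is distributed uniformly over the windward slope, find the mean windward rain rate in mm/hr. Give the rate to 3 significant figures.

Incoming column moisture flux per unit ridge length: F = V × PW = 19 × 55.5 = 1054.5 mm·m/s.
Spread over the 34 km slope with efficiency ε = 0.41: R = ε·F/W = 0.41 × 1054.5 / 34000 m = 1.272e-02 mm/s.
R = 1.272e-02 × 3600 = 45.8 mm/hr.

R ≈ 45.8 mm/hr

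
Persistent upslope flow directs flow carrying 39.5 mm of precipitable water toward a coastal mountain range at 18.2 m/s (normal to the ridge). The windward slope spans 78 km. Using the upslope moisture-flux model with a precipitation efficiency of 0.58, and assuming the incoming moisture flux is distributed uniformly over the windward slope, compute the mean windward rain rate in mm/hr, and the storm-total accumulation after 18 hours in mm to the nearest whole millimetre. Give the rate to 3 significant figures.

Incoming column moisture flux per unit ridge length: F = V × PW = 18.2 × 39.5 = 718.9 mm·m/s.
Spread over the 78 km slope with efficiency ε = 0.58: R = ε·F/W = 0.58 × 718.9 / 78000 m = 5.346e-03 mm/s.
R = 5.346e-03 × 3600 = 19.2 mm/hr.
Over 18 h: total = 19.2 × 18 = 345.6 ≈ 346 mm.

R ≈ 19.2 mm/hr; total ≈ 346 mm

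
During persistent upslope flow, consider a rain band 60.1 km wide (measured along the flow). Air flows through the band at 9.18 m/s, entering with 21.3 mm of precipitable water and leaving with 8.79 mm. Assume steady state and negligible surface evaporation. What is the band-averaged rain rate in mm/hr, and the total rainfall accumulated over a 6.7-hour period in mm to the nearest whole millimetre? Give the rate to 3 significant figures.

R ≈ 6.88 mm/hr; total ≈ 46 mm

Column moisture flux per unit crosswind length is F = V × PW.
Inflow: F_in = 9.18 × 21.3 = 195.534 mm·m/s
Outflow: F_out = 9.18 × 8.79 = 80.6922 mm·m/s
Steady-state rate R = (F_in − F_out)/L = (195.534 − 80.6922) / 60100 m = 1.911e-03 mm/s.
R = 1.911e-03 × 3600 = 6.88 mm/hr.
Over 6.7 h: total = 6.88 × 6.7 = 46.096 ≈ 46 mm.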